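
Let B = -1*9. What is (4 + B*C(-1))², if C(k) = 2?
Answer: 196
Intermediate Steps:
B = -9
(4 + B*C(-1))² = (4 - 9*2)² = (4 - 18)² = (-14)² = 196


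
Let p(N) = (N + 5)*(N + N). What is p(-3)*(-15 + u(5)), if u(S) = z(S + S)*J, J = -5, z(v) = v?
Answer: 780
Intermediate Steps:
p(N) = 2*N*(5 + N) (p(N) = (5 + N)*(2*N) = 2*N*(5 + N))
u(S) = -10*S (u(S) = (S + S)*(-5) = (2*S)*(-5) = -10*S)
p(-3)*(-15 + u(5)) = (2*(-3)*(5 - 3))*(-15 - 10*5) = (2*(-3)*2)*(-15 - 50) = -12*(-65) = 780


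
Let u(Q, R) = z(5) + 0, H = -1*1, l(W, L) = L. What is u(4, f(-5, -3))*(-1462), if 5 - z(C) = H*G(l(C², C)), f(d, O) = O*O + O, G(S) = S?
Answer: -14620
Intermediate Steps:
H = -1
f(d, O) = O + O² (f(d, O) = O² + O = O + O²)
z(C) = 5 + C (z(C) = 5 - (-1)*C = 5 + C)
u(Q, R) = 10 (u(Q, R) = (5 + 5) + 0 = 10 + 0 = 10)
u(4, f(-5, -3))*(-1462) = 10*(-1462) = -14620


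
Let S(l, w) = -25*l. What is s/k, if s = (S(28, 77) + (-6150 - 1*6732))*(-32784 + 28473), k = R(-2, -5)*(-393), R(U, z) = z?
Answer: 19517334/655 ≈ 29797.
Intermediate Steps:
k = 1965 (k = -5*(-393) = 1965)
s = 58552002 (s = (-25*28 + (-6150 - 1*6732))*(-32784 + 28473) = (-700 + (-6150 - 6732))*(-4311) = (-700 - 12882)*(-4311) = -13582*(-4311) = 58552002)
s/k = 58552002/1965 = 58552002*(1/1965) = 19517334/655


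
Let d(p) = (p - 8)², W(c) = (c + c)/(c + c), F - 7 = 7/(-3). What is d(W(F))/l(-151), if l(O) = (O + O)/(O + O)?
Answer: 49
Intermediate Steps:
F = 14/3 (F = 7 + 7/(-3) = 7 + 7*(-⅓) = 7 - 7/3 = 14/3 ≈ 4.6667)
W(c) = 1 (W(c) = (2*c)/((2*c)) = (2*c)*(1/(2*c)) = 1)
d(p) = (-8 + p)²
l(O) = 1 (l(O) = (2*O)/((2*O)) = (2*O)*(1/(2*O)) = 1)
d(W(F))/l(-151) = (-8 + 1)²/1 = (-7)²*1 = 49*1 = 49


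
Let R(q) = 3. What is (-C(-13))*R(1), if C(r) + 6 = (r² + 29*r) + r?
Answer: 681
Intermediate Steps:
C(r) = -6 + r² + 30*r (C(r) = -6 + ((r² + 29*r) + r) = -6 + (r² + 30*r) = -6 + r² + 30*r)
(-C(-13))*R(1) = -(-6 + (-13)² + 30*(-13))*3 = -(-6 + 169 - 390)*3 = -1*(-227)*3 = 227*3 = 681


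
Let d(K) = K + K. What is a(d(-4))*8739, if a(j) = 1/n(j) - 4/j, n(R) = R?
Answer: 26217/8 ≈ 3277.1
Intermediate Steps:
d(K) = 2*K
a(j) = -3/j (a(j) = 1/j - 4/j = -3/j)
a(d(-4))*8739 = -3/(2*(-4))*8739 = -3/(-8)*8739 = -3*(-1/8)*8739 = (3/8)*8739 = 26217/8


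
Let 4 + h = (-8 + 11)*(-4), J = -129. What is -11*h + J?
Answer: 47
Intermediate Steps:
h = -16 (h = -4 + (-8 + 11)*(-4) = -4 + 3*(-4) = -4 - 12 = -16)
-11*h + J = -11*(-16) - 129 = 176 - 129 = 47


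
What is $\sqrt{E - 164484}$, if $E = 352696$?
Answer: $2 \sqrt{47053} \approx 433.83$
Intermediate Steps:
$\sqrt{E - 164484} = \sqrt{352696 - 164484} = \sqrt{188212} = 2 \sqrt{47053}$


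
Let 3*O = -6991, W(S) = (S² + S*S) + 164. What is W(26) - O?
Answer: 11539/3 ≈ 3846.3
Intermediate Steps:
W(S) = 164 + 2*S² (W(S) = (S² + S²) + 164 = 2*S² + 164 = 164 + 2*S²)
O = -6991/3 (O = (⅓)*(-6991) = -6991/3 ≈ -2330.3)
W(26) - O = (164 + 2*26²) - 1*(-6991/3) = (164 + 2*676) + 6991/3 = (164 + 1352) + 6991/3 = 1516 + 6991/3 = 11539/3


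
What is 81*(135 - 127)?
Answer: 648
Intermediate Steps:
81*(135 - 127) = 81*8 = 648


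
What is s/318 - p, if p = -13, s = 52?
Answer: 2093/159 ≈ 13.164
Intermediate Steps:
s/318 - p = 52/318 - 1*(-13) = 52*(1/318) + 13 = 26/159 + 13 = 2093/159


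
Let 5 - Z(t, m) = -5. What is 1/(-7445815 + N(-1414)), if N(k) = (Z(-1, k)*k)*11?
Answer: -1/7601355 ≈ -1.3156e-7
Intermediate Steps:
Z(t, m) = 10 (Z(t, m) = 5 - 1*(-5) = 5 + 5 = 10)
N(k) = 110*k (N(k) = (10*k)*11 = 110*k)
1/(-7445815 + N(-1414)) = 1/(-7445815 + 110*(-1414)) = 1/(-7445815 - 155540) = 1/(-7601355) = -1/7601355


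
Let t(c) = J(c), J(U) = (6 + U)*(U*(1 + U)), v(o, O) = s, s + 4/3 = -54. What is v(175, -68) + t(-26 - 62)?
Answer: -1883542/3 ≈ -6.2785e+5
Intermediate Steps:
s = -166/3 (s = -4/3 - 54 = -166/3 ≈ -55.333)
v(o, O) = -166/3
J(U) = U*(1 + U)*(6 + U)
t(c) = c*(6 + c**2 + 7*c)
v(175, -68) + t(-26 - 62) = -166/3 + (-26 - 62)*(6 + (-26 - 62)**2 + 7*(-26 - 62)) = -166/3 - 88*(6 + (-88)**2 + 7*(-88)) = -166/3 - 88*(6 + 7744 - 616) = -166/3 - 88*7134 = -166/3 - 627792 = -1883542/3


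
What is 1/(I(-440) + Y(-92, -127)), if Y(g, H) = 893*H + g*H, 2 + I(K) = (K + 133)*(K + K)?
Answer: 1/168431 ≈ 5.9372e-6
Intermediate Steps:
I(K) = -2 + 2*K*(133 + K) (I(K) = -2 + (K + 133)*(K + K) = -2 + (133 + K)*(2*K) = -2 + 2*K*(133 + K))
Y(g, H) = 893*H + H*g
1/(I(-440) + Y(-92, -127)) = 1/((-2 + 2*(-440)² + 266*(-440)) - 127*(893 - 92)) = 1/((-2 + 2*193600 - 117040) - 127*801) = 1/((-2 + 387200 - 117040) - 101727) = 1/(270158 - 101727) = 1/168431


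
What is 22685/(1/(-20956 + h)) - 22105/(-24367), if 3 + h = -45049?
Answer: -36486938171055/24367 ≈ -1.4974e+9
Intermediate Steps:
h = -45052 (h = -3 - 45049 = -45052)
22685/(1/(-20956 + h)) - 22105/(-24367) = 22685/(1/(-20956 - 45052)) - 22105/(-24367) = 22685/(1/(-66008)) - 22105*(-1/24367) = 22685/(-1/66008) + 22105/24367 = 22685*(-66008) + 22105/24367 = -1497391480 + 22105/24367 = -36486938171055/24367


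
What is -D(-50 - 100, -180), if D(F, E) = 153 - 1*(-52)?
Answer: -205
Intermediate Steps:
D(F, E) = 205 (D(F, E) = 153 + 52 = 205)
-D(-50 - 100, -180) = -1*205 = -205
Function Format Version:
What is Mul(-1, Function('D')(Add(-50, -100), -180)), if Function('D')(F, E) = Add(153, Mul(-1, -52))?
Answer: -205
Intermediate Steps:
Function('D')(F, E) = 205 (Function('D')(F, E) = Add(153, 52) = 205)
Mul(-1, Function('D')(Add(-50, -100), -180)) = Mul(-1, 205) = -205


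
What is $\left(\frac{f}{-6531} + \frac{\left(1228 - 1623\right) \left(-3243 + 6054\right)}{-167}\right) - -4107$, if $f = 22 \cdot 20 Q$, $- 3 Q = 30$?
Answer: $\frac{11731808434}{1090677} \approx 10756.0$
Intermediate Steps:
$Q = -10$ ($Q = \left(- \frac{1}{3}\right) 30 = -10$)
$f = -4400$ ($f = 22 \cdot 20 \left(-10\right) = 440 \left(-10\right) = -4400$)
$\left(\frac{f}{-6531} + \frac{\left(1228 - 1623\right) \left(-3243 + 6054\right)}{-167}\right) - -4107 = \left(- \frac{4400}{-6531} + \frac{\left(1228 - 1623\right) \left(-3243 + 6054\right)}{-167}\right) - -4107 = \left(\left(-4400\right) \left(- \frac{1}{6531}\right) + \left(-395\right) 2811 \left(- \frac{1}{167}\right)\right) + 4107 = \left(\frac{4400}{6531} - - \frac{1110345}{167}\right) + 4107 = \left(\frac{4400}{6531} + \frac{1110345}{167}\right) + 4107 = \frac{7252397995}{1090677} + 4107 = \frac{11731808434}{1090677}$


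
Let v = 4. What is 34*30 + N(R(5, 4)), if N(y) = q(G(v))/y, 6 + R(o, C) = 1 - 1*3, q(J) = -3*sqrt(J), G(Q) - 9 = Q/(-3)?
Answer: 1020 + sqrt(69)/8 ≈ 1021.0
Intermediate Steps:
G(Q) = 9 - Q/3 (G(Q) = 9 + Q/(-3) = 9 + Q*(-1/3) = 9 - Q/3)
R(o, C) = -8 (R(o, C) = -6 + (1 - 1*3) = -6 + (1 - 3) = -6 - 2 = -8)
N(y) = -sqrt(69)/y (N(y) = (-3*sqrt(9 - 1/3*4))/y = (-3*sqrt(9 - 4/3))/y = (-sqrt(69))/y = -sqrt(69)/y)
34*30 + N(R(5, 4)) = 34*30 - 1*sqrt(69)/(-8) = 1020 - 1*sqrt(69)*(-1/8) = 1020 + sqrt(69)/8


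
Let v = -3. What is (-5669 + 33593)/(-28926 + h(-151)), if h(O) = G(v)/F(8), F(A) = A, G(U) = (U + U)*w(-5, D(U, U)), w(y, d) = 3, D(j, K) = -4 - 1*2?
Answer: -2864/2967 ≈ -0.96528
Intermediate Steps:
D(j, K) = -6 (D(j, K) = -4 - 2 = -6)
G(U) = 6*U (G(U) = (U + U)*3 = (2*U)*3 = 6*U)
h(O) = -9/4 (h(O) = (6*(-3))/8 = -18*1/8 = -9/4)
(-5669 + 33593)/(-28926 + h(-151)) = (-5669 + 33593)/(-28926 - 9/4) = 27924/(-115713/4) = 27924*(-4/115713) = -2864/2967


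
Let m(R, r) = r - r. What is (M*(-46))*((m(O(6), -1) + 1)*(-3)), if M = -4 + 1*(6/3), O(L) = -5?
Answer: -276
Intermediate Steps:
m(R, r) = 0
M = -2 (M = -4 + 1*(6*(1/3)) = -4 + 1*2 = -4 + 2 = -2)
(M*(-46))*((m(O(6), -1) + 1)*(-3)) = (-2*(-46))*((0 + 1)*(-3)) = 92*(1*(-3)) = 92*(-3) = -276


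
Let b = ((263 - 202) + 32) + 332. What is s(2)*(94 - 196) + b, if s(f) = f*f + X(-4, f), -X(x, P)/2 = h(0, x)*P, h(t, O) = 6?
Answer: 2465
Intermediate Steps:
b = 425 (b = (61 + 32) + 332 = 93 + 332 = 425)
X(x, P) = -12*P
s(f) = f**2 - 12*f (s(f) = f*f - 12*f = f**2 - 12*f)
s(2)*(94 - 196) + b = (2*(-12 + 2))*(94 - 196) + 425 = (2*(-10))*(-102) + 425 = -20*(-102) + 425 = 2040 + 425 = 2465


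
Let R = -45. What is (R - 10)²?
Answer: 3025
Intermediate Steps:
(R - 10)² = (-45 - 10)² = (-55)² = 3025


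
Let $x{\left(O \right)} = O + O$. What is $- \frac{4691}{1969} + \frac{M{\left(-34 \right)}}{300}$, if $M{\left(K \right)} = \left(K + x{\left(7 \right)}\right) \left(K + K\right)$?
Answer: $\frac{63527}{29535} \approx 2.1509$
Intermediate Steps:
$x{\left(O \right)} = 2 O$
$M{\left(K \right)} = 2 K \left(14 + K\right)$ ($M{\left(K \right)} = \left(K + 2 \cdot 7\right) \left(K + K\right) = \left(K + 14\right) 2 K = \left(14 + K\right) 2 K = 2 K \left(14 + K\right)$)
$- \frac{4691}{1969} + \frac{M{\left(-34 \right)}}{300} = - \frac{4691}{1969} + \frac{2 \left(-34\right) \left(14 - 34\right)}{300} = \left(-4691\right) \frac{1}{1969} + 2 \left(-34\right) \left(-20\right) \frac{1}{300} = - \frac{4691}{1969} + 1360 \cdot \frac{1}{300} = - \frac{4691}{1969} + \frac{68}{15} = \frac{63527}{29535}$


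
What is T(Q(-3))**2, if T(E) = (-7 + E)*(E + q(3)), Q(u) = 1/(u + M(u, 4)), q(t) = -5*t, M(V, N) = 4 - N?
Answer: 1024144/81 ≈ 12644.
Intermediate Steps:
Q(u) = 1/u (Q(u) = 1/(u + (4 - 1*4)) = 1/(u + (4 - 4)) = 1/(u + 0) = 1/u)
T(E) = (-15 + E)*(-7 + E) (T(E) = (-7 + E)*(E - 5*3) = (-7 + E)*(E - 15) = (-7 + E)*(-15 + E) = (-15 + E)*(-7 + E))
T(Q(-3))**2 = (105 + (1/(-3))**2 - 22/(-3))**2 = (105 + (-1/3)**2 - 22*(-1/3))**2 = (105 + 1/9 + 22/3)**2 = (1012/9)**2 = 1024144/81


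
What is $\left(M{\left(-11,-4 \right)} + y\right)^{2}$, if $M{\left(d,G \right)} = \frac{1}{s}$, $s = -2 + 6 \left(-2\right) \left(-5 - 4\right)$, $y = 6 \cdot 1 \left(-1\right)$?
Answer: $\frac{403225}{11236} \approx 35.887$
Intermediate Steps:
$y = -6$ ($y = 6 \left(-1\right) = -6$)
$s = 106$ ($s = -2 - 12 \left(-5 - 4\right) = -2 - -108 = -2 + 108 = 106$)
$M{\left(d,G \right)} = \frac{1}{106}$
$\left(M{\left(-11,-4 \right)} + y\right)^{2} = \left(\frac{1}{106} - 6\right)^{2} = \left(- \frac{635}{106}\right)^{2} = \frac{403225}{11236}$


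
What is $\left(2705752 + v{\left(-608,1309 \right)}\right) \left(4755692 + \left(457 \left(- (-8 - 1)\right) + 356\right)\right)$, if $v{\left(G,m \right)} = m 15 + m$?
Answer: $12979511958056$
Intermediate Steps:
$v{\left(G,m \right)} = 16 m$ ($v{\left(G,m \right)} = 15 m + m = 16 m$)
$\left(2705752 + v{\left(-608,1309 \right)}\right) \left(4755692 + \left(457 \left(- (-8 - 1)\right) + 356\right)\right) = \left(2705752 + 16 \cdot 1309\right) \left(4755692 + \left(457 \left(- (-8 - 1)\right) + 356\right)\right) = \left(2705752 + 20944\right) \left(4755692 + \left(457 \left(\left(-1\right) \left(-9\right)\right) + 356\right)\right) = 2726696 \left(4755692 + \left(457 \cdot 9 + 356\right)\right) = 2726696 \left(4755692 + \left(4113 + 356\right)\right) = 2726696 \left(4755692 + 4469\right) = 2726696 \cdot 4760161 = 12979511958056$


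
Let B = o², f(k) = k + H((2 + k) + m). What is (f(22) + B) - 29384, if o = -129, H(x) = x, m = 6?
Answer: -12691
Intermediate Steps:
f(k) = 8 + 2*k (f(k) = k + ((2 + k) + 6) = k + (8 + k) = 8 + 2*k)
B = 16641 (B = (-129)² = 16641)
(f(22) + B) - 29384 = ((8 + 2*22) + 16641) - 29384 = ((8 + 44) + 16641) - 29384 = (52 + 16641) - 29384 = 16693 - 29384 = -12691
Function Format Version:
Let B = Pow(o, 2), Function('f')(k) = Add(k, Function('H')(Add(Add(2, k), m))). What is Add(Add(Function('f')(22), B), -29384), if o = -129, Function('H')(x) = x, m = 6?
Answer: -12691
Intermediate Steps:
Function('f')(k) = Add(8, Mul(2, k)) (Function('f')(k) = Add(k, Add(Add(2, k), 6)) = Add(k, Add(8, k)) = Add(8, Mul(2, k)))
B = 16641 (B = Pow(-129, 2) = 16641)
Add(Add(Function('f')(22), B), -29384) = Add(Add(Add(8, Mul(2, 22)), 16641), -29384) = Add(Add(Add(8, 44), 16641), -29384) = Add(Add(52, 16641), -29384) = Add(16693, -29384) = -12691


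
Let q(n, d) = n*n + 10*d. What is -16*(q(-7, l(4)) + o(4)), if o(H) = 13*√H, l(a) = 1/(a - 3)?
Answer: -1360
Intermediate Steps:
l(a) = 1/(-3 + a)
q(n, d) = n² + 10*d
-16*(q(-7, l(4)) + o(4)) = -16*(((-7)² + 10/(-3 + 4)) + 13*√4) = -16*((49 + 10/1) + 13*2) = -16*((49 + 10*1) + 26) = -16*((49 + 10) + 26) = -16*(59 + 26) = -16*85 = -1360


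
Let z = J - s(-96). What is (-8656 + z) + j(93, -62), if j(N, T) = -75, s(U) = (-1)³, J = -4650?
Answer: -13380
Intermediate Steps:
s(U) = -1
z = -4649 (z = -4650 - 1*(-1) = -4650 + 1 = -4649)
(-8656 + z) + j(93, -62) = (-8656 - 4649) - 75 = -13305 - 75 = -13380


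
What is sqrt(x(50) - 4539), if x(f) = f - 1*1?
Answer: I*sqrt(4490) ≈ 67.007*I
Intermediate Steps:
x(f) = -1 + f (x(f) = f - 1 = -1 + f)
sqrt(x(50) - 4539) = sqrt((-1 + 50) - 4539) = sqrt(49 - 4539) = sqrt(-4490) = I*sqrt(4490)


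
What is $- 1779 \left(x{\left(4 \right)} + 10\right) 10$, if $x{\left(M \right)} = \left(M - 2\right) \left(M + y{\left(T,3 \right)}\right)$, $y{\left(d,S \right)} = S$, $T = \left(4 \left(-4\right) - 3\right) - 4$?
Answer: $-426960$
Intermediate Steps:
$T = -23$ ($T = \left(-16 - 3\right) - 4 = -19 - 4 = -23$)
$x{\left(M \right)} = \left(-2 + M\right) \left(3 + M\right)$ ($x{\left(M \right)} = \left(M - 2\right) \left(M + 3\right) = \left(-2 + M\right) \left(3 + M\right)$)
$- 1779 \left(x{\left(4 \right)} + 10\right) 10 = - 1779 \left(\left(-6 + 4 + 4^{2}\right) + 10\right) 10 = - 1779 \left(\left(-6 + 4 + 16\right) + 10\right) 10 = - 1779 \left(14 + 10\right) 10 = - 1779 \cdot 24 \cdot 10 = \left(-1779\right) 240 = -426960$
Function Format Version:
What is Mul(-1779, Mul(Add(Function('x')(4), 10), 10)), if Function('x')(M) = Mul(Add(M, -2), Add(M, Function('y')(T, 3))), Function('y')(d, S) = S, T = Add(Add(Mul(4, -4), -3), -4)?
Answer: -426960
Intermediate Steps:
T = -23 (T = Add(Add(-16, -3), -4) = Add(-19, -4) = -23)
Function('x')(M) = Mul(Add(-2, M), Add(3, M)) (Function('x')(M) = Mul(Add(M, -2), Add(M, 3)) = Mul(Add(-2, M), Add(3, M)))
Mul(-1779, Mul(Add(Function('x')(4), 10), 10)) = Mul(-1779, Mul(Add(Add(-6, 4, Pow(4, 2)), 10), 10)) = Mul(-1779, Mul(Add(Add(-6, 4, 16), 10), 10)) = Mul(-1779, Mul(Add(14, 10), 10)) = Mul(-1779, Mul(24, 10)) = Mul(-1779, 240) = -426960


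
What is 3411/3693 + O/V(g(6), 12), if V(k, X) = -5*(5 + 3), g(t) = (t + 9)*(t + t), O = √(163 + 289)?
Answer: 1137/1231 - √113/20 ≈ 0.39213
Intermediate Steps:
O = 2*√113 (O = √452 = 2*√113 ≈ 21.260)
g(t) = 2*t*(9 + t) (g(t) = (9 + t)*(2*t) = 2*t*(9 + t))
V(k, X) = -40 (V(k, X) = -5*8 = -40)
3411/3693 + O/V(g(6), 12) = 3411/3693 + (2*√113)/(-40) = 3411*(1/3693) + (2*√113)*(-1/40) = 1137/1231 - √113/20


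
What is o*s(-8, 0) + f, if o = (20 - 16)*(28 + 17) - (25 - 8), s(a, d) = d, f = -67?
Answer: -67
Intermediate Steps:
o = 163 (o = 4*45 - 1*17 = 180 - 17 = 163)
o*s(-8, 0) + f = 163*0 - 67 = 0 - 67 = -67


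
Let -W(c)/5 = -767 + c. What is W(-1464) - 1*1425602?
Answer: -1414447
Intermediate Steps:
W(c) = 3835 - 5*c (W(c) = -5*(-767 + c) = 3835 - 5*c)
W(-1464) - 1*1425602 = (3835 - 5*(-1464)) - 1*1425602 = (3835 + 7320) - 1425602 = 11155 - 1425602 = -1414447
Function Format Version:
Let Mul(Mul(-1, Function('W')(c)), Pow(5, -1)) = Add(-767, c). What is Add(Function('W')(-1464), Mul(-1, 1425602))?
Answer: -1414447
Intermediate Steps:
Function('W')(c) = Add(3835, Mul(-5, c)) (Function('W')(c) = Mul(-5, Add(-767, c)) = Add(3835, Mul(-5, c)))
Add(Function('W')(-1464), Mul(-1, 1425602)) = Add(Add(3835, Mul(-5, -1464)), Mul(-1, 1425602)) = Add(Add(3835, 7320), -1425602) = Add(11155, -1425602) = -1414447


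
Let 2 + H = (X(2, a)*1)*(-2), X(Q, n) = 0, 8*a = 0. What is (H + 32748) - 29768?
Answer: 2978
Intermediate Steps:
a = 0 (a = (⅛)*0 = 0)
H = -2 (H = -2 + (0*1)*(-2) = -2 + 0*(-2) = -2 + 0 = -2)
(H + 32748) - 29768 = (-2 + 32748) - 29768 = 32746 - 29768 = 2978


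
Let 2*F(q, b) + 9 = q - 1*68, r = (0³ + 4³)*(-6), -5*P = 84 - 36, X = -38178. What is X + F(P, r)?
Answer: -382213/10 ≈ -38221.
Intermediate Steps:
P = -48/5 (P = -(84 - 36)/5 = -⅕*48 = -48/5 ≈ -9.6000)
r = -384 (r = (0 + 64)*(-6) = 64*(-6) = -384)
F(q, b) = -77/2 + q/2 (F(q, b) = -9/2 + (q - 1*68)/2 = -9/2 + (q - 68)/2 = -9/2 + (-68 + q)/2 = -9/2 + (-34 + q/2) = -77/2 + q/2)
X + F(P, r) = -38178 + (-77/2 + (½)*(-48/5)) = -38178 + (-77/2 - 24/5) = -38178 - 433/10 = -382213/10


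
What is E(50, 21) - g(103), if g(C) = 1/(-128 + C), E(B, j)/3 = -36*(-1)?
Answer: 2701/25 ≈ 108.04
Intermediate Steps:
E(B, j) = 108 (E(B, j) = 3*(-36*(-1)) = 3*36 = 108)
E(50, 21) - g(103) = 108 - 1/(-128 + 103) = 108 - 1/(-25) = 108 - 1*(-1/25) = 108 + 1/25 = 2701/25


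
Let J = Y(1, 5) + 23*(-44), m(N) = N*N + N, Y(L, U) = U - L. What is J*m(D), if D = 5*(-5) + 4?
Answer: -423360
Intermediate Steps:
D = -21 (D = -25 + 4 = -21)
m(N) = N + N² (m(N) = N² + N = N + N²)
J = -1008 (J = (5 - 1*1) + 23*(-44) = (5 - 1) - 1012 = 4 - 1012 = -1008)
J*m(D) = -(-21168)*(1 - 21) = -(-21168)*(-20) = -1008*420 = -423360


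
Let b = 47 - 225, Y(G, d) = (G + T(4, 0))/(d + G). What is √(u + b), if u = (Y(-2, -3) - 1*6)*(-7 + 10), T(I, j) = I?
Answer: I*√4930/5 ≈ 14.043*I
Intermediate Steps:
Y(G, d) = (4 + G)/(G + d) (Y(G, d) = (G + 4)/(d + G) = (4 + G)/(G + d))
b = -178
u = -96/5 (u = ((4 - 2)/(-2 - 3) - 1*6)*(-7 + 10) = (2/(-5) - 6)*3 = (-⅕*2 - 6)*3 = (-⅖ - 6)*3 = -32/5*3 = -96/5 ≈ -19.200)
√(u + b) = √(-96/5 - 178) = √(-986/5) = I*√4930/5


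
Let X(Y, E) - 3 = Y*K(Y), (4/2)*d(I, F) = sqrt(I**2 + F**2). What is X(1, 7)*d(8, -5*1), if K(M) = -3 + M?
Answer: sqrt(89)/2 ≈ 4.7170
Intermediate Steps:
d(I, F) = sqrt(F**2 + I**2)/2 (d(I, F) = sqrt(I**2 + F**2)/2 = sqrt(F**2 + I**2)/2)
X(Y, E) = 3 + Y*(-3 + Y)
X(1, 7)*d(8, -5*1) = (3 + 1*(-3 + 1))*(sqrt((-5*1)**2 + 8**2)/2) = (3 + 1*(-2))*(sqrt((-5)**2 + 64)/2) = (3 - 2)*(sqrt(25 + 64)/2) = 1*(sqrt(89)/2) = sqrt(89)/2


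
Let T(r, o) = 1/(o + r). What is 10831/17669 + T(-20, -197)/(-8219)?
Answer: 19317355282/31513067887 ≈ 0.61300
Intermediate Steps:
10831/17669 + T(-20, -197)/(-8219) = 10831/17669 + 1/(-197 - 20*(-8219)) = 10831*(1/17669) - 1/8219/(-217) = 10831/17669 - 1/217*(-1/8219) = 10831/17669 + 1/1783523 = 19317355282/31513067887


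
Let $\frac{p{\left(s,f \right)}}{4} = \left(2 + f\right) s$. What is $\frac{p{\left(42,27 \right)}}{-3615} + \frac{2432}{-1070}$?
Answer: $- \frac{466824}{128935} \approx -3.6206$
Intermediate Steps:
$p{\left(s,f \right)} = 4 s \left(2 + f\right)$ ($p{\left(s,f \right)} = 4 \left(2 + f\right) s = 4 s \left(2 + f\right)$)
$\frac{p{\left(42,27 \right)}}{-3615} + \frac{2432}{-1070} = \frac{4 \cdot 42 \left(2 + 27\right)}{-3615} + \frac{2432}{-1070} = 4 \cdot 42 \cdot 29 \left(- \frac{1}{3615}\right) + 2432 \left(- \frac{1}{1070}\right) = 4872 \left(- \frac{1}{3615}\right) - \frac{1216}{535} = - \frac{1624}{1205} - \frac{1216}{535} = - \frac{466824}{128935}$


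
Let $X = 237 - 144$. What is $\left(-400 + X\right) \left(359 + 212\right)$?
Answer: $-175297$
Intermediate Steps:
$X = 93$
$\left(-400 + X\right) \left(359 + 212\right) = \left(-400 + 93\right) \left(359 + 212\right) = \left(-307\right) 571 = -175297$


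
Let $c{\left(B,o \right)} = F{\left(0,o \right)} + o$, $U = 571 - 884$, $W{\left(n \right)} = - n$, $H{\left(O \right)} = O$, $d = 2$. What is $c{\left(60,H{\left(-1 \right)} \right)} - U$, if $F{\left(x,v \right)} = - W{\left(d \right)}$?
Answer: $314$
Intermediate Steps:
$F{\left(x,v \right)} = 2$ ($F{\left(x,v \right)} = - \left(-1\right) 2 = \left(-1\right) \left(-2\right) = 2$)
$U = -313$
$c{\left(B,o \right)} = 2 + o$
$c{\left(60,H{\left(-1 \right)} \right)} - U = \left(2 - 1\right) - -313 = 1 + 313 = 314$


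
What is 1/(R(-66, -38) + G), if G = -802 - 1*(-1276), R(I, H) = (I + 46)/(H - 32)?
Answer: 7/3320 ≈ 0.0021084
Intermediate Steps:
R(I, H) = (46 + I)/(-32 + H)
G = 474 (G = -802 + 1276 = 474)
1/(R(-66, -38) + G) = 1/((46 - 66)/(-32 - 38) + 474) = 1/(-20/(-70) + 474) = 1/(-1/70*(-20) + 474) = 1/(2/7 + 474) = 1/(3320/7) = 7/3320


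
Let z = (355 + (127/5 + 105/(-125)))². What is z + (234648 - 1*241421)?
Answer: 85807996/625 ≈ 1.3729e+5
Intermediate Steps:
z = 90041121/625 (z = (355 + (127*(⅕) + 105*(-1/125)))² = (355 + (127/5 - 21/25))² = (355 + 614/25)² = (9489/25)² = 90041121/625 ≈ 1.4407e+5)
z + (234648 - 1*241421) = 90041121/625 + (234648 - 1*241421) = 90041121/625 + (234648 - 241421) = 90041121/625 - 6773 = 85807996/625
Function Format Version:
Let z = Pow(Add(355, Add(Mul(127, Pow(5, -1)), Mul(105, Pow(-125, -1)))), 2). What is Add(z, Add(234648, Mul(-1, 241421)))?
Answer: Rational(85807996, 625) ≈ 1.3729e+5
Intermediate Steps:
z = Rational(90041121, 625) (z = Pow(Add(355, Add(Mul(127, Rational(1, 5)), Mul(105, Rational(-1, 125)))), 2) = Pow(Add(355, Add(Rational(127, 5), Rational(-21, 25))), 2) = Pow(Add(355, Rational(614, 25)), 2) = Pow(Rational(9489, 25), 2) = Rational(90041121, 625) ≈ 1.4407e+5)
Add(z, Add(234648, Mul(-1, 241421))) = Add(Rational(90041121, 625), Add(234648, Mul(-1, 241421))) = Add(Rational(90041121, 625), Add(234648, -241421)) = Add(Rational(90041121, 625), -6773) = Rational(85807996, 625)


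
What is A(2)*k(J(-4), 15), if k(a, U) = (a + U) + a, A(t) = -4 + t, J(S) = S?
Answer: -14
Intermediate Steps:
k(a, U) = U + 2*a (k(a, U) = (U + a) + a = U + 2*a)
A(2)*k(J(-4), 15) = (-4 + 2)*(15 + 2*(-4)) = -2*(15 - 8) = -2*7 = -14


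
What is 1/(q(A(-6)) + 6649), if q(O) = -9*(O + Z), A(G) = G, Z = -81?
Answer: 1/7432 ≈ 0.00013455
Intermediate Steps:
q(O) = 729 - 9*O (q(O) = -9*(O - 81) = -9*(-81 + O) = 729 - 9*O)
1/(q(A(-6)) + 6649) = 1/((729 - 9*(-6)) + 6649) = 1/((729 + 54) + 6649) = 1/(783 + 6649) = 1/7432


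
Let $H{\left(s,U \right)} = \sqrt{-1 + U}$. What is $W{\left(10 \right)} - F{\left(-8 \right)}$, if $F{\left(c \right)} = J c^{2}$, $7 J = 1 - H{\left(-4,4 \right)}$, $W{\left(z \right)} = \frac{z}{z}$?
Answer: $- \frac{57}{7} + \frac{64 \sqrt{3}}{7} \approx 7.693$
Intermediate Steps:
$W{\left(z \right)} = 1$
$J = \frac{1}{7} - \frac{\sqrt{3}}{7}$ ($J = \frac{1 - \sqrt{-1 + 4}}{7} = \frac{1 - \sqrt{3}}{7} = \frac{1}{7} - \frac{\sqrt{3}}{7} \approx -0.10458$)
$F{\left(c \right)} = c^{2} \left(\frac{1}{7} - \frac{\sqrt{3}}{7}\right)$ ($F{\left(c \right)} = \left(\frac{1}{7} - \frac{\sqrt{3}}{7}\right) c^{2} = c^{2} \left(\frac{1}{7} - \frac{\sqrt{3}}{7}\right)$)
$W{\left(10 \right)} - F{\left(-8 \right)} = 1 - \frac{\left(-8\right)^{2} \left(1 - \sqrt{3}\right)}{7} = 1 - \frac{1}{7} \cdot 64 \left(1 - \sqrt{3}\right) = 1 - \left(\frac{64}{7} - \frac{64 \sqrt{3}}{7}\right) = - \frac{57}{7} + \frac{64 \sqrt{3}}{7}$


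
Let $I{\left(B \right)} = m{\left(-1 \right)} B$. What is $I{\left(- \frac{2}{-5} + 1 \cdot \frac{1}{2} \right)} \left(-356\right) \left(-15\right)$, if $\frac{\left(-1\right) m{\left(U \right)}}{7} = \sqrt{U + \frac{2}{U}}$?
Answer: $- 33642 i \sqrt{3} \approx - 58270.0 i$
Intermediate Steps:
$m{\left(U \right)} = - 7 \sqrt{U + \frac{2}{U}}$
$I{\left(B \right)} = - 7 i B \sqrt{3}$ ($I{\left(B \right)} = - 7 \sqrt{-1 + \frac{2}{-1}} B = - 7 \sqrt{-1 + 2 \left(-1\right)} B = - 7 \sqrt{-1 - 2} B = - 7 \sqrt{-3} B = - 7 i \sqrt{3} B = - 7 i B \sqrt{3}$)
$I{\left(- \frac{2}{-5} + 1 \cdot \frac{1}{2} \right)} \left(-356\right) \left(-15\right) = - 7 i \left(- \frac{2}{-5} + 1 \cdot \frac{1}{2}\right) \sqrt{3} \left(-356\right) \left(-15\right) = - 7 i \left(\left(-2\right) \left(- \frac{1}{5}\right) + 1 \cdot \frac{1}{2}\right) \sqrt{3} \left(-356\right) \left(-15\right) = - 7 i \left(\frac{2}{5} + \frac{1}{2}\right) \sqrt{3} \left(-356\right) \left(-15\right) = \left(-7\right) i \frac{9}{10} \sqrt{3} \left(-356\right) \left(-15\right) = - \frac{63 i \sqrt{3}}{10} \left(-356\right) \left(-15\right) = \frac{11214 i \sqrt{3}}{5} \left(-15\right) = - 33642 i \sqrt{3}$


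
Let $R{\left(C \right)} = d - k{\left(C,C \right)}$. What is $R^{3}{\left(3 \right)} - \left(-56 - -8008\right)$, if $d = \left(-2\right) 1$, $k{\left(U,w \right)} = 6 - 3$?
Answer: $-8077$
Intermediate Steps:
$k{\left(U,w \right)} = 3$ ($k{\left(U,w \right)} = 6 - 3 = 3$)
$d = -2$
$R{\left(C \right)} = -5$ ($R{\left(C \right)} = -2 - 3 = -5$)
$R^{3}{\left(3 \right)} - \left(-56 - -8008\right) = \left(-5\right)^{3} - \left(-56 - -8008\right) = -125 - \left(-56 + 8008\right) = -125 - 7952 = -8077$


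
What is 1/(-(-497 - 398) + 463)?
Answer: 1/1358 ≈ 0.00073638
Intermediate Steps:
1/(-(-497 - 398) + 463) = 1/(-1*(-895) + 463) = 1/(895 + 463) = 1/1358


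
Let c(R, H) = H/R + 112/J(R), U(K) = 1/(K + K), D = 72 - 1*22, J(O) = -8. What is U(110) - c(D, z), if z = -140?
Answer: 3697/220 ≈ 16.805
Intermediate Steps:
D = 50 (D = 72 - 22 = 50)
U(K) = 1/(2*K)
c(R, H) = -14 + H/R (c(R, H) = H/R + 112/(-8) = H/R + 112*(-1/8) = H/R - 14 = -14 + H/R)
U(110) - c(D, z) = (1/2)/110 - (-14 - 140/50) = (1/2)*(1/110) - (-14 - 140*1/50) = 1/220 - (-14 - 14/5) = 1/220 - 1*(-84/5) = 1/220 + 84/5 = 3697/220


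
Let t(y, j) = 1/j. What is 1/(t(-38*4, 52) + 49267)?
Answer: 52/2561885 ≈ 2.0298e-5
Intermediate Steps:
1/(t(-38*4, 52) + 49267) = 1/(1/52 + 49267) = 1/(2561885/52) = 52/2561885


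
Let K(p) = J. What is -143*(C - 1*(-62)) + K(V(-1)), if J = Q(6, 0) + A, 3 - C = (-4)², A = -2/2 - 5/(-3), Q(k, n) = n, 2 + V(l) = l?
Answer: -21019/3 ≈ -7006.3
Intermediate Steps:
V(l) = -2 + l
A = ⅔ (A = -2*½ - 5*(-⅓) = -1 + 5/3 = ⅔ ≈ 0.66667)
C = -13 (C = 3 - 1*(-4)² = 3 - 1*16 = 3 - 16 = -13)
J = ⅔ (J = 0 + ⅔ = ⅔ ≈ 0.66667)
K(p) = ⅔
-143*(C - 1*(-62)) + K(V(-1)) = -143*(-13 - 1*(-62)) + ⅔ = -143*(-13 + 62) + ⅔ = -143*49 + ⅔ = -7007 + ⅔ = -21019/3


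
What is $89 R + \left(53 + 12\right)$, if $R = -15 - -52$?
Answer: $3358$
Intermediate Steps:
$R = 37$ ($R = -15 + 52 = 37$)
$89 R + \left(53 + 12\right) = 89 \cdot 37 + \left(53 + 12\right) = 3293 + 65 = 3358$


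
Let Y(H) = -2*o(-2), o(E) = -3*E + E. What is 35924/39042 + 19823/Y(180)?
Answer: -386821087/156168 ≈ -2477.0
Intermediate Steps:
o(E) = -2*E
Y(H) = -8 (Y(H) = -(-4)*(-2) = -2*4 = -8)
35924/39042 + 19823/Y(180) = 35924/39042 + 19823/(-8) = 35924*(1/39042) + 19823*(-⅛) = 17962/19521 - 19823/8 = -386821087/156168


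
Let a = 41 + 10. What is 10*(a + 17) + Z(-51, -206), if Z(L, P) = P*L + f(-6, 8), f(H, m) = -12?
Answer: 11174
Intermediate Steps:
a = 51
Z(L, P) = -12 + L*P (Z(L, P) = P*L - 12 = L*P - 12 = -12 + L*P)
10*(a + 17) + Z(-51, -206) = 10*(51 + 17) + (-12 - 51*(-206)) = 10*68 + (-12 + 10506) = 680 + 10494 = 11174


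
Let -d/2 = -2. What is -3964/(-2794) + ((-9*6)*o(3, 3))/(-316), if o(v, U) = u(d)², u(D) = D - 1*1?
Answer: 652627/220726 ≈ 2.9567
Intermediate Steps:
d = 4 (d = -2*(-2) = 4)
u(D) = -1 + D (u(D) = D - 1 = -1 + D)
o(v, U) = 9 (o(v, U) = (-1 + 4)² = 3² = 9)
-3964/(-2794) + ((-9*6)*o(3, 3))/(-316) = -3964/(-2794) + (-9*6*9)/(-316) = -3964*(-1/2794) - 54*9*(-1/316) = 1982/1397 - 486*(-1/316) = 1982/1397 + 243/158 = 652627/220726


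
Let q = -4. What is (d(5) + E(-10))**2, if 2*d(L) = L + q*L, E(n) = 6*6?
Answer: 3249/4 ≈ 812.25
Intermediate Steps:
E(n) = 36
d(L) = -3*L/2 (d(L) = (L - 4*L)/2 = (-3*L)/2 = -3*L/2)
(d(5) + E(-10))**2 = (-3/2*5 + 36)**2 = (-15/2 + 36)**2 = (57/2)**2 = 3249/4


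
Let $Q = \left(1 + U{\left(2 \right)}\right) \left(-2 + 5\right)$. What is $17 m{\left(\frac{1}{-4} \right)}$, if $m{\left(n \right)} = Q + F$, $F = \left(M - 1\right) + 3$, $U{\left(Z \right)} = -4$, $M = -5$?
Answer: $-204$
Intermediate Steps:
$Q = -9$ ($Q = \left(1 - 4\right) \left(-2 + 5\right) = \left(-3\right) 3 = -9$)
$F = -3$ ($F = \left(-5 - 1\right) + 3 = -6 + 3 = -3$)
$m{\left(n \right)} = -12$ ($m{\left(n \right)} = -9 - 3 = -12$)
$17 m{\left(\frac{1}{-4} \right)} = 17 \left(-12\right) = -204$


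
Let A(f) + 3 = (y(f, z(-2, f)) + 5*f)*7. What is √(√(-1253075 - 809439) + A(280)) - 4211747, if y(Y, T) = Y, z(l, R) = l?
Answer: -4211747 + √(11757 + I*√2062514) ≈ -4.2116e+6 + 6.6102*I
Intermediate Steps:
A(f) = -3 + 42*f (A(f) = -3 + (f + 5*f)*7 = -3 + (6*f)*7 = -3 + 42*f)
√(√(-1253075 - 809439) + A(280)) - 4211747 = √(√(-1253075 - 809439) + (-3 + 42*280)) - 4211747 = √(√(-2062514) + (-3 + 11760)) - 4211747 = √(I*√2062514 + 11757) - 4211747 = √(11757 + I*√2062514) - 4211747 = -4211747 + √(11757 + I*√2062514)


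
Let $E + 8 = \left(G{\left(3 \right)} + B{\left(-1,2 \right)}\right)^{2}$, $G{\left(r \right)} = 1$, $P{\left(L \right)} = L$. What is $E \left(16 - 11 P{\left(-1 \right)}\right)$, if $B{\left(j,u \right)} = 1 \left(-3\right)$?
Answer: $-108$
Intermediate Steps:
$B{\left(j,u \right)} = -3$
$E = -4$ ($E = -8 + \left(1 - 3\right)^{2} = -8 + \left(-2\right)^{2} = -8 + 4 = -4$)
$E \left(16 - 11 P{\left(-1 \right)}\right) = - 4 \left(16 - -11\right) = - 4 \left(16 + 11\right) = \left(-4\right) 27 = -108$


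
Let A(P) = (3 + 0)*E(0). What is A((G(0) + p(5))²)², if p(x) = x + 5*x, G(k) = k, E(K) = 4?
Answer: 144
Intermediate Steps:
p(x) = 6*x
A(P) = 12 (A(P) = (3 + 0)*4 = 3*4 = 12)
A((G(0) + p(5))²)² = 12² = 144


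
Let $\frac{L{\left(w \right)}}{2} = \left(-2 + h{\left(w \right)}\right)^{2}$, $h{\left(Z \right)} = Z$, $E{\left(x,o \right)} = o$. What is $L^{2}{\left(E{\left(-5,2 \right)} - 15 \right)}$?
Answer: $202500$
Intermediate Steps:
$L{\left(w \right)} = 2 \left(-2 + w\right)^{2}$
$L^{2}{\left(E{\left(-5,2 \right)} - 15 \right)} = \left(2 \left(-2 + \left(2 - 15\right)\right)^{2}\right)^{2} = \left(2 \left(-2 - 13\right)^{2}\right)^{2} = \left(2 \left(-15\right)^{2}\right)^{2} = \left(2 \cdot 225\right)^{2} = 450^{2} = 202500$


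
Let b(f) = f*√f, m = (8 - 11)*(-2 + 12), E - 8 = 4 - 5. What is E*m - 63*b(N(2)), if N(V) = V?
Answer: -210 - 126*√2 ≈ -388.19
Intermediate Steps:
E = 7 (E = 8 + (4 - 5) = 8 - 1 = 7)
m = -30 (m = -3*10 = -30)
b(f) = f^(3/2)
E*m - 63*b(N(2)) = 7*(-30) - 126*√2 = -210 - 126*√2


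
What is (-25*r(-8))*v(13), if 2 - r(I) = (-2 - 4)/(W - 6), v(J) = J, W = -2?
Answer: -1625/4 ≈ -406.25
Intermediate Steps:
r(I) = 5/4 (r(I) = 2 - (-2 - 4)/(-2 - 6) = 2 - (-6)/(-8) = 2 - (-6)*(-1)/8 = 2 - 1*3/4 = 2 - 3/4 = 5/4)
(-25*r(-8))*v(13) = -25*5/4*13 = -125/4*13 = -1625/4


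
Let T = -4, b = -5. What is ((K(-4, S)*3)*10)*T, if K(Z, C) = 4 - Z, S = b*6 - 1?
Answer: -960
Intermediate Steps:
S = -31 (S = -5*6 - 1 = -30 - 1 = -31)
((K(-4, S)*3)*10)*T = (((4 - 1*(-4))*3)*10)*(-4) = (((4 + 4)*3)*10)*(-4) = ((8*3)*10)*(-4) = (24*10)*(-4) = 240*(-4) = -960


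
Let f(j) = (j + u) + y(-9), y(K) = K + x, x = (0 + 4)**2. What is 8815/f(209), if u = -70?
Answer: 8815/146 ≈ 60.377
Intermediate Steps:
x = 16 (x = 4**2 = 16)
y(K) = 16 + K (y(K) = K + 16 = 16 + K)
f(j) = -63 + j (f(j) = (j - 70) + (16 - 9) = (-70 + j) + 7 = -63 + j)
8815/f(209) = 8815/(-63 + 209) = 8815/146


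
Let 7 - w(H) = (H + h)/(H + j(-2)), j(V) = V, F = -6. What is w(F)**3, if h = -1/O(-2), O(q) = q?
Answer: 1030301/4096 ≈ 251.54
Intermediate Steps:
h = 1/2 (h = -1/(-2) = -1*(-1/2) = 1/2 ≈ 0.50000)
w(H) = 7 - (1/2 + H)/(-2 + H) (w(H) = 7 - (H + 1/2)/(H - 2) = 7 - (1/2 + H)/(-2 + H))
w(F)**3 = ((-29 + 12*(-6))/(2*(-2 - 6)))**3 = ((1/2)*(-29 - 72)/(-8))**3 = ((1/2)*(-1/8)*(-101))**3 = (101/16)**3 = 1030301/4096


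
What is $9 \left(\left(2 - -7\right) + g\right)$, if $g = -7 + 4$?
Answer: $54$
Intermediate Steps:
$g = -3$
$9 \left(\left(2 - -7\right) + g\right) = 9 \left(\left(2 - -7\right) - 3\right) = 9 \left(\left(2 + 7\right) - 3\right) = 9 \left(9 - 3\right) = 9 \cdot 6 = 54$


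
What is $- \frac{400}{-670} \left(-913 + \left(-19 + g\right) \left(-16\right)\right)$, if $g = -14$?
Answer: $- \frac{15400}{67} \approx -229.85$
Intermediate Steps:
$- \frac{400}{-670} \left(-913 + \left(-19 + g\right) \left(-16\right)\right) = - \frac{400}{-670} \left(-913 + \left(-19 - 14\right) \left(-16\right)\right) = \left(-400\right) \left(- \frac{1}{670}\right) \left(-913 - -528\right) = \frac{40 \left(-913 + 528\right)}{67} = \frac{40}{67} \left(-385\right) = - \frac{15400}{67}$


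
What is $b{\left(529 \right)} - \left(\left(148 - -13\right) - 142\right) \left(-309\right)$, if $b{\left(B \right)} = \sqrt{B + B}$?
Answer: $5871 + 23 \sqrt{2} \approx 5903.5$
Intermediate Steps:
$b{\left(B \right)} = \sqrt{2} \sqrt{B}$ ($b{\left(B \right)} = \sqrt{2 B} = \sqrt{2} \sqrt{B}$)
$b{\left(529 \right)} - \left(\left(148 - -13\right) - 142\right) \left(-309\right) = \sqrt{2} \sqrt{529} - \left(\left(148 - -13\right) - 142\right) \left(-309\right) = \sqrt{2} \cdot 23 - \left(\left(148 + 13\right) - 142\right) \left(-309\right) = 23 \sqrt{2} - \left(161 - 142\right) \left(-309\right) = 23 \sqrt{2} - 19 \left(-309\right) = 23 \sqrt{2} - -5871 = 23 \sqrt{2} + 5871 = 5871 + 23 \sqrt{2}$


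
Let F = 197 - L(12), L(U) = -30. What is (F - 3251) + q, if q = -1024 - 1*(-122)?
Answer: -3926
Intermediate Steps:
q = -902 (q = -1024 + 122 = -902)
F = 227 (F = 197 - 1*(-30) = 197 + 30 = 227)
(F - 3251) + q = (227 - 3251) - 902 = -3024 - 902 = -3926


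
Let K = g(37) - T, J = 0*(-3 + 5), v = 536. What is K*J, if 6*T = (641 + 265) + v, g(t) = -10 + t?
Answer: 0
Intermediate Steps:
T = 721/3 (T = ((641 + 265) + 536)/6 = (906 + 536)/6 = (⅙)*1442 = 721/3 ≈ 240.33)
J = 0 (J = 0*2 = 0)
K = -640/3 (K = (-10 + 37) - 1*721/3 = 27 - 721/3 = -640/3 ≈ -213.33)
K*J = -640/3*0 = 0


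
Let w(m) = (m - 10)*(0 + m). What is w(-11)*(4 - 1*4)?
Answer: 0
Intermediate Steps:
w(m) = m*(-10 + m) (w(m) = (-10 + m)*m = m*(-10 + m))
w(-11)*(4 - 1*4) = (-11*(-10 - 11))*(4 - 1*4) = (-11*(-21))*(4 - 4) = 231*0 = 0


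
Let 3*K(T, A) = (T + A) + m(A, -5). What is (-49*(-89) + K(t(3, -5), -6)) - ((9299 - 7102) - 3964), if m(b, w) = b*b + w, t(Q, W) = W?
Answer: 18404/3 ≈ 6134.7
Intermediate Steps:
m(b, w) = w + b² (m(b, w) = b² + w = w + b²)
K(T, A) = -5/3 + A/3 + T/3 + A²/3 (K(T, A) = ((T + A) + (-5 + A²))/3 = ((A + T) + (-5 + A²))/3 = (-5 + A + T + A²)/3 = -5/3 + A/3 + T/3 + A²/3)
(-49*(-89) + K(t(3, -5), -6)) - ((9299 - 7102) - 3964) = (-49*(-89) + (-5/3 + (⅓)*(-6) + (⅓)*(-5) + (⅓)*(-6)²)) - ((9299 - 7102) - 3964) = (4361 + (-5/3 - 2 - 5/3 + (⅓)*36)) - (2197 - 3964) = (4361 + (-5/3 - 2 - 5/3 + 12)) - 1*(-1767) = (4361 + 20/3) + 1767 = 13103/3 + 1767 = 18404/3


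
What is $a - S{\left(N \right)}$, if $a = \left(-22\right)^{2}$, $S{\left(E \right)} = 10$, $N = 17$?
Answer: $474$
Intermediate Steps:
$a = 484$
$a - S{\left(N \right)} = 484 - 10 = 474$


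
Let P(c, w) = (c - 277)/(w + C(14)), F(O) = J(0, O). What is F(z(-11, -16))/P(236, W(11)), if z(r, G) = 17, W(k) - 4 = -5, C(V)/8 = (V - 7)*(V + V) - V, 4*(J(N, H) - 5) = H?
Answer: -53835/164 ≈ -328.26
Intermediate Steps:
J(N, H) = 5 + H/4
C(V) = -8*V + 16*V*(-7 + V) (C(V) = 8*((V - 7)*(V + V) - V) = 8*((-7 + V)*(2*V) - V) = 8*(2*V*(-7 + V) - V) = 8*(-V + 2*V*(-7 + V)) = -8*V + 16*V*(-7 + V))
W(k) = -1 (W(k) = 4 - 5 = -1)
F(O) = 5 + O/4
P(c, w) = (-277 + c)/(1456 + w) (P(c, w) = (c - 277)/(w + 8*14*(-15 + 2*14)) = (-277 + c)/(w + 8*14*(-15 + 28)) = (-277 + c)/(w + 8*14*13) = (-277 + c)/(w + 1456) = (-277 + c)/(1456 + w))
F(z(-11, -16))/P(236, W(11)) = (5 + (¼)*17)/(((-277 + 236)/(1456 - 1))) = (5 + 17/4)/((-41/1455)) = 37/(4*(((1/1455)*(-41)))) = 37/(4*(-41/1455)) = (37/4)*(-1455/41) = -53835/164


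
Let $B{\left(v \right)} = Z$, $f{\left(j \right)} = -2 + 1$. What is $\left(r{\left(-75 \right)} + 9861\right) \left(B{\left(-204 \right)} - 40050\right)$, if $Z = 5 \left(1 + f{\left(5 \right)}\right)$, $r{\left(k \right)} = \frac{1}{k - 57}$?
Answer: $- \frac{8688520425}{22} \approx -3.9493 \cdot 10^{8}$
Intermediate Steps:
$f{\left(j \right)} = -1$
$r{\left(k \right)} = \frac{1}{-57 + k}$
$Z = 0$ ($Z = 5 \left(1 - 1\right) = 5 \cdot 0 = 0$)
$B{\left(v \right)} = 0$
$\left(r{\left(-75 \right)} + 9861\right) \left(B{\left(-204 \right)} - 40050\right) = \left(\frac{1}{-57 - 75} + 9861\right) \left(0 - 40050\right) = \left(\frac{1}{-132} + 9861\right) \left(-40050\right) = \left(- \frac{1}{132} + 9861\right) \left(-40050\right) = \frac{1301651}{132} \left(-40050\right) = - \frac{8688520425}{22}$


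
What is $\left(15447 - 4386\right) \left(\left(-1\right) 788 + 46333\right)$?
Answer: $503773245$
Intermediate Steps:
$\left(15447 - 4386\right) \left(\left(-1\right) 788 + 46333\right) = 11061 \left(-788 + 46333\right) = 11061 \cdot 45545 = 503773245$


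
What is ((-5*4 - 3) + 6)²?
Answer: 289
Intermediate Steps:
((-5*4 - 3) + 6)² = ((-20 - 3) + 6)² = (-23 + 6)² = (-17)² = 289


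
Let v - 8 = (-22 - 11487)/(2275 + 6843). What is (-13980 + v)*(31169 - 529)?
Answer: -1951893700600/4559 ≈ -4.2814e+8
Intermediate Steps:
v = 61435/9118 (v = 8 + (-22 - 11487)/(2275 + 6843) = 8 - 11509/9118 = 61435/9118 ≈ 6.7378)
(-13980 + v)*(31169 - 529) = (-13980 + 61435/9118)*(31169 - 529) = -127408205/9118*30640 = -1951893700600/4559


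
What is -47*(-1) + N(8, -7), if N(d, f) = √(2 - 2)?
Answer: 47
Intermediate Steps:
N(d, f) = 0 (N(d, f) = √0 = 0)
-47*(-1) + N(8, -7) = -47*(-1) + 0 = 47 + 0 = 47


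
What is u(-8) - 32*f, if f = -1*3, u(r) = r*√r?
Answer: 96 - 16*I*√2 ≈ 96.0 - 22.627*I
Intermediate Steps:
u(r) = r^(3/2)
f = -3
u(-8) - 32*f = (-8)^(3/2) - 32*(-3) = -16*I*√2 + 96 = 96 - 16*I*√2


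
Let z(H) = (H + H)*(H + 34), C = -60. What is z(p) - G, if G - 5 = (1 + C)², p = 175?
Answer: 69664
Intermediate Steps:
z(H) = 2*H*(34 + H) (z(H) = (2*H)*(34 + H) = 2*H*(34 + H))
G = 3486 (G = 5 + (1 - 60)² = 5 + (-59)² = 5 + 3481 = 3486)
z(p) - G = 2*175*(34 + 175) - 1*3486 = 2*175*209 - 3486 = 73150 - 3486 = 69664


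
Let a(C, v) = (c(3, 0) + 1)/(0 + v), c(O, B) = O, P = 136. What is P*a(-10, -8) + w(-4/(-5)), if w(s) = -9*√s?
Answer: -68 - 18*√5/5 ≈ -76.050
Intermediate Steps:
a(C, v) = 4/v (a(C, v) = (3 + 1)/(0 + v) = 4/v)
P*a(-10, -8) + w(-4/(-5)) = 136*(4/(-8)) - 9*2*√(-1/(-5)) = 136*(4*(-⅛)) - 9*2*√5/5 = 136*(-½) - 18*√5/5 = -68 - 18*√5/5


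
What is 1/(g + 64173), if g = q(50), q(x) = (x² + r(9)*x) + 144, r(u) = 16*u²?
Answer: 1/131617 ≈ 7.5978e-6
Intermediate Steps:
q(x) = 144 + x² + 1296*x (q(x) = (x² + (16*9²)*x) + 144 = (x² + (16*81)*x) + 144 = (x² + 1296*x) + 144 = 144 + x² + 1296*x)
g = 67444 (g = 144 + 50² + 1296*50 = 144 + 2500 + 64800 = 67444)
1/(g + 64173) = 1/(67444 + 64173) = 1/131617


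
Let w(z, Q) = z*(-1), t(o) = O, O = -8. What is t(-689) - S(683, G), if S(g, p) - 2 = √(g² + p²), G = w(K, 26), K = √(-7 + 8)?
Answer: -10 - √466490 ≈ -693.00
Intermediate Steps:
K = 1 (K = √1 = 1)
t(o) = -8
w(z, Q) = -z
G = -1 (G = -1*1 = -1)
S(g, p) = 2 + √(g² + p²)
t(-689) - S(683, G) = -8 - (2 + √(683² + (-1)²)) = -8 - (2 + √(466489 + 1)) = -8 - (2 + √466490) = -8 + (-2 - √466490) = -10 - √466490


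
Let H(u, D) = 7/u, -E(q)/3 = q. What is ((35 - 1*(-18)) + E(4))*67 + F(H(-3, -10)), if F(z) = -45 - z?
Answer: 8113/3 ≈ 2704.3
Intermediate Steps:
E(q) = -3*q
((35 - 1*(-18)) + E(4))*67 + F(H(-3, -10)) = ((35 - 1*(-18)) - 3*4)*67 + (-45 - 7/(-3)) = ((35 + 18) - 12)*67 + (-45 - 7*(-1)/3) = (53 - 12)*67 + (-45 - 1*(-7/3)) = 41*67 + (-45 + 7/3) = 2747 - 128/3 = 8113/3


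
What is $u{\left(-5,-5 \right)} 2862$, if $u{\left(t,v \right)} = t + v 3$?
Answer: $-57240$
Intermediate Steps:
$u{\left(t,v \right)} = t + 3 v$
$u{\left(-5,-5 \right)} 2862 = \left(-5 + 3 \left(-5\right)\right) 2862 = \left(-5 - 15\right) 2862 = \left(-20\right) 2862 = -57240$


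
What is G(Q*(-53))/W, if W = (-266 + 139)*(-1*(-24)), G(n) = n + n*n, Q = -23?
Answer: -371795/762 ≈ -487.92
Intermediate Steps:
G(n) = n + n²
W = -3048 (W = -127*24 = -3048)
G(Q*(-53))/W = ((-23*(-53))*(1 - 23*(-53)))/(-3048) = (1219*(1 + 1219))*(-1/3048) = (1219*1220)*(-1/3048) = 1487180*(-1/3048) = -371795/762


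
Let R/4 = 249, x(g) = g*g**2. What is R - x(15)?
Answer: -2379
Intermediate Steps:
x(g) = g**3
R = 996 (R = 4*249 = 996)
R - x(15) = 996 - 1*15**3 = 996 - 1*3375 = 996 - 3375 = -2379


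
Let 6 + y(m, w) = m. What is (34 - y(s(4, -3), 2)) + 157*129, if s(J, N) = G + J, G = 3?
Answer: 20286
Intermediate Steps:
s(J, N) = 3 + J
y(m, w) = -6 + m
(34 - y(s(4, -3), 2)) + 157*129 = (34 - (-6 + (3 + 4))) + 157*129 = (34 - (-6 + 7)) + 20253 = (34 - 1*1) + 20253 = (34 - 1) + 20253 = 33 + 20253 = 20286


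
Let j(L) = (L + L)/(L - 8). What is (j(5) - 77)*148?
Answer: -35668/3 ≈ -11889.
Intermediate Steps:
j(L) = 2*L/(-8 + L) (j(L) = (2*L)/(-8 + L) = 2*L/(-8 + L))
(j(5) - 77)*148 = (2*5/(-8 + 5) - 77)*148 = (2*5/(-3) - 77)*148 = (2*5*(-⅓) - 77)*148 = (-10/3 - 77)*148 = -241/3*148 = -35668/3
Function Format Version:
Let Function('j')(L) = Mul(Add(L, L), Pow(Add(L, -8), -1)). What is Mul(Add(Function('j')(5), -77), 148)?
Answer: Rational(-35668, 3) ≈ -11889.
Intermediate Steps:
Function('j')(L) = Mul(2, L, Pow(Add(-8, L), -1)) (Function('j')(L) = Mul(Mul(2, L), Pow(Add(-8, L), -1)) = Mul(2, L, Pow(Add(-8, L), -1)))
Mul(Add(Function('j')(5), -77), 148) = Mul(Add(Mul(2, 5, Pow(Add(-8, 5), -1)), -77), 148) = Mul(Add(Mul(2, 5, Pow(-3, -1)), -77), 148) = Mul(Add(Mul(2, 5, Rational(-1, 3)), -77), 148) = Mul(Add(Rational(-10, 3), -77), 148) = Mul(Rational(-241, 3), 148) = Rational(-35668, 3)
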